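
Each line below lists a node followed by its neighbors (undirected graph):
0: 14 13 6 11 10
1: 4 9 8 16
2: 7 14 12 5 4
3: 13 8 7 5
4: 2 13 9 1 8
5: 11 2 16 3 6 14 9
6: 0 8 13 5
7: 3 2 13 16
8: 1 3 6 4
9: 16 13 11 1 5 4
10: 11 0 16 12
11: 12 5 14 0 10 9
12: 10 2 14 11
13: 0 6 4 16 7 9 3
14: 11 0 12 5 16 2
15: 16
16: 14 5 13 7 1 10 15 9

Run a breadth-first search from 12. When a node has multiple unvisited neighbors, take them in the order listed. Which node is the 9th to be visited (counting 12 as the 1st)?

5

Visit 12; enqueue 10, 2, 14, 11 → queue [10, 2, 14, 11]
Visit 10; enqueue 0, 16 → queue [2, 14, 11, 0, 16]
Visit 2; enqueue 7, 5, 4 → queue [14, 11, 0, 16, 7, 5, 4]
Visit 14 → queue [11, 0, 16, 7, 5, 4]
Visit 11; enqueue 9 → queue [0, 16, 7, 5, 4, 9]
Visit 0; enqueue 13, 6 → queue [16, 7, 5, 4, 9, 13, 6]
Visit 16; enqueue 1, 15 → queue [7, 5, 4, 9, 13, 6, 1, 15]
Visit 7; enqueue 3 → queue [5, 4, 9, 13, 6, 1, 15, 3]
Visit 5 → queue [4, 9, 13, 6, 1, 15, 3]
Visit 4; enqueue 8 → queue [9, 13, 6, 1, 15, 3, 8]
Visit 9 → queue [13, 6, 1, 15, 3, 8]
Visit 13 → queue [6, 1, 15, 3, 8]
Visit 6 → queue [1, 15, 3, 8]
Visit 1 → queue [15, 3, 8]
Visit 15 → queue [3, 8]
Visit 3 → queue [8]
Visit 8 → queue []

Visit order: 12, 10, 2, 14, 11, 0, 16, 7, 5, 4, 9, 13, 6, 1, 15, 3, 8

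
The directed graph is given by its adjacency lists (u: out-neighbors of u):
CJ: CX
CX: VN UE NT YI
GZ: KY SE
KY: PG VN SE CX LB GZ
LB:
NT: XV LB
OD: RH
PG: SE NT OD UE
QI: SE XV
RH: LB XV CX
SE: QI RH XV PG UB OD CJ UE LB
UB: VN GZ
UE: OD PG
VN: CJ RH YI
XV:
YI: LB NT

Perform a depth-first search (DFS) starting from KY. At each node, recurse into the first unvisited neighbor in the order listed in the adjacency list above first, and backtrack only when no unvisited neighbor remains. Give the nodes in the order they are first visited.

KY -> PG -> SE -> QI -> XV -> RH -> LB -> CX -> VN -> CJ -> YI -> NT -> UE -> OD -> UB -> GZ

Visit KY
KY → PG
PG → SE
SE → QI
QI → XV
SE → RH
RH → LB
RH → CX
CX → VN
VN → CJ
VN → YI
YI → NT
CX → UE
UE → OD
SE → UB
UB → GZ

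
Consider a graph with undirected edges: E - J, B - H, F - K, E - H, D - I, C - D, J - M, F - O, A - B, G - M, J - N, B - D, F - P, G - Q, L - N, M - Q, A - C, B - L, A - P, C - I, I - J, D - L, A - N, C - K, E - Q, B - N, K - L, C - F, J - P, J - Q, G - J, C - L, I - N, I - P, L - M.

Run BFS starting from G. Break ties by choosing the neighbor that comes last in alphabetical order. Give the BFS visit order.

G → Q → M → J → E → L → P → N → I → H → K → D → C → B → F → A → O

Visit G; enqueue Q, M, J → queue [Q, M, J]
Visit Q; enqueue E → queue [M, J, E]
Visit M; enqueue L → queue [J, E, L]
Visit J; enqueue P, N, I → queue [E, L, P, N, I]
Visit E; enqueue H → queue [L, P, N, I, H]
Visit L; enqueue K, D, C, B → queue [P, N, I, H, K, D, C, B]
Visit P; enqueue F, A → queue [N, I, H, K, D, C, B, F, A]
Visit N → queue [I, H, K, D, C, B, F, A]
Visit I → queue [H, K, D, C, B, F, A]
Visit H → queue [K, D, C, B, F, A]
Visit K → queue [D, C, B, F, A]
Visit D → queue [C, B, F, A]
Visit C → queue [B, F, A]
Visit B → queue [F, A]
Visit F; enqueue O → queue [A, O]
Visit A → queue [O]
Visit O → queue []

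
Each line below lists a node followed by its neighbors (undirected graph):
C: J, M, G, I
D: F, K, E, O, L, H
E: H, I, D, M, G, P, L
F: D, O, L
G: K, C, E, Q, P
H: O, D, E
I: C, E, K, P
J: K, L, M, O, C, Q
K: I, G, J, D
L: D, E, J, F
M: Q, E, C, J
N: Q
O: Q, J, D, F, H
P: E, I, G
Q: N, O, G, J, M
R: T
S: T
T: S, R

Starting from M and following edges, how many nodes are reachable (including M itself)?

BFS from M visits: M, Q, J, E, C, O, N, G, L, K, P, I, H, D, F
Reachable nodes: 15 of 18 total.

15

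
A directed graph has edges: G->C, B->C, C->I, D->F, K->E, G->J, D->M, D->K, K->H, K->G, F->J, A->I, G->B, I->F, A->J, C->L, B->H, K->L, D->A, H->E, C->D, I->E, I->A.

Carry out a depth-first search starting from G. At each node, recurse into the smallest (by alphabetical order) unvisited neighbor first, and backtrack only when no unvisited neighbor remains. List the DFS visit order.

Visit G
G → B
B → C
C → D
D → A
A → I
I → E
I → F
F → J
D → K
K → H
K → L
D → M

G, B, C, D, A, I, E, F, J, K, H, L, M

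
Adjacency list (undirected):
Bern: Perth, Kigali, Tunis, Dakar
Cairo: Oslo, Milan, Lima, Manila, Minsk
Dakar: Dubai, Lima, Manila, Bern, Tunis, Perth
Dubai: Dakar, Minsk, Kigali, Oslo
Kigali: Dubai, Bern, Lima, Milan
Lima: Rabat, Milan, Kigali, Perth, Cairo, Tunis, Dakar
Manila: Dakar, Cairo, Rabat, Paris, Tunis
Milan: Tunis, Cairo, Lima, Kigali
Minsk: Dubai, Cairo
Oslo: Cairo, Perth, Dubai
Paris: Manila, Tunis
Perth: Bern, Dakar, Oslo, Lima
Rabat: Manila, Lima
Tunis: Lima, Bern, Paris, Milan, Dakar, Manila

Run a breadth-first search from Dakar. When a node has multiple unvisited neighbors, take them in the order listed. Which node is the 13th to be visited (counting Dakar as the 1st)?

Cairo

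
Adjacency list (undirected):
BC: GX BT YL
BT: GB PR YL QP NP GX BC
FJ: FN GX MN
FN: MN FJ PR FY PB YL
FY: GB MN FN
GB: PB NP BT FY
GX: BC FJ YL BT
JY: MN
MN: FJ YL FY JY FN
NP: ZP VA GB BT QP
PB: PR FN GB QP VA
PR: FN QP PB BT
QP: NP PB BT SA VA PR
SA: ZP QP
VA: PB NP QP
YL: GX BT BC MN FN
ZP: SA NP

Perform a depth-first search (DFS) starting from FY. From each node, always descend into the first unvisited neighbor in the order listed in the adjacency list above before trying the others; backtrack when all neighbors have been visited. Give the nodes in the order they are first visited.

Visit FY
FY → GB
GB → PB
PB → PR
PR → FN
FN → MN
MN → FJ
FJ → GX
GX → BC
BC → BT
BT → YL
BT → QP
QP → NP
NP → ZP
ZP → SA
NP → VA
MN → JY

FY → GB → PB → PR → FN → MN → FJ → GX → BC → BT → YL → QP → NP → ZP → SA → VA → JY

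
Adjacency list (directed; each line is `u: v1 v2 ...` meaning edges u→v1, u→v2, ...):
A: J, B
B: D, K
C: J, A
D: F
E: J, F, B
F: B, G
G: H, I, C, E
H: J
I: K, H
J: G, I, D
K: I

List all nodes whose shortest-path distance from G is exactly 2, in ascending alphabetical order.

A, B, F, J, K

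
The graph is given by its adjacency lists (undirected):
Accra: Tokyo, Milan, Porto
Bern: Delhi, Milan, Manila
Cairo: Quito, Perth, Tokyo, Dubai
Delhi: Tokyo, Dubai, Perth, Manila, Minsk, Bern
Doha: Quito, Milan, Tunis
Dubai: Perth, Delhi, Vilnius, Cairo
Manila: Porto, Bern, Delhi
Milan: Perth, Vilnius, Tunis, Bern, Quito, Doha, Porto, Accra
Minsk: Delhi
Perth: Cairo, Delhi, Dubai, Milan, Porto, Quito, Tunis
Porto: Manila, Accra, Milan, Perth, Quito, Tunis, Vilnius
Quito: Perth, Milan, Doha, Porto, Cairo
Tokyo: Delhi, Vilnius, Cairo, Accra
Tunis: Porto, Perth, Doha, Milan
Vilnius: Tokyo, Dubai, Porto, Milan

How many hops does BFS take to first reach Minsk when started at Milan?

3

Level 0: Milan
Level 1: Accra, Bern, Doha, Perth, Porto, Quito, Tunis, Vilnius
Level 2: Cairo, Delhi, Dubai, Manila, Tokyo
Level 3: Minsk
Minsk first appears at level 3.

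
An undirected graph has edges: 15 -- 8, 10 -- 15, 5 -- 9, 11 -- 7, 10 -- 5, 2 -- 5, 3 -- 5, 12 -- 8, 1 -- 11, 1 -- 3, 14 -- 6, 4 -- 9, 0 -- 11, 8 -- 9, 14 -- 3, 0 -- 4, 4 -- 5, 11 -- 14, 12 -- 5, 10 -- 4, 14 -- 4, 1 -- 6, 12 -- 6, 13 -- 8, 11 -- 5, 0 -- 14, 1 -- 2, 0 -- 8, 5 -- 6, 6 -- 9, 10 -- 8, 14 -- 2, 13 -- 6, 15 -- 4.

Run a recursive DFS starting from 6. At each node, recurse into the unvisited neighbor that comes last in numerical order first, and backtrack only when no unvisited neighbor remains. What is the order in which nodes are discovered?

6 -> 14 -> 11 -> 7 -> 5 -> 12 -> 8 -> 15 -> 10 -> 4 -> 9 -> 0 -> 13 -> 3 -> 1 -> 2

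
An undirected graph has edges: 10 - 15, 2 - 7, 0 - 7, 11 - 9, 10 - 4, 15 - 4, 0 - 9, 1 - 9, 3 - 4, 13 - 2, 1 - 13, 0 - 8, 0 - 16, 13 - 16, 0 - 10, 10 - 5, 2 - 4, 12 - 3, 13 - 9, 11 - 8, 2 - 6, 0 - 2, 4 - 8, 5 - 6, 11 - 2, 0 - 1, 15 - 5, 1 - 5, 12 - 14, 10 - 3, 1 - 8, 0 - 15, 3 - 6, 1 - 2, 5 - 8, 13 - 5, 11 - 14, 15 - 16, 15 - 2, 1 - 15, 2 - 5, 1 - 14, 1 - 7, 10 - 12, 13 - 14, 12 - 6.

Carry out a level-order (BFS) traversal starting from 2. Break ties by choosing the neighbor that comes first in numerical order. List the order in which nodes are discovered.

2 → 0 → 1 → 4 → 5 → 6 → 7 → 11 → 13 → 15 → 8 → 9 → 10 → 16 → 14 → 3 → 12

Visit 2; enqueue 0, 1, 4, 5, 6, 7, 11, 13, 15 → queue [0, 1, 4, 5, 6, 7, 11, 13, 15]
Visit 0; enqueue 8, 9, 10, 16 → queue [1, 4, 5, 6, 7, 11, 13, 15, 8, 9, 10, 16]
Visit 1; enqueue 14 → queue [4, 5, 6, 7, 11, 13, 15, 8, 9, 10, 16, 14]
Visit 4; enqueue 3 → queue [5, 6, 7, 11, 13, 15, 8, 9, 10, 16, 14, 3]
Visit 5 → queue [6, 7, 11, 13, 15, 8, 9, 10, 16, 14, 3]
Visit 6; enqueue 12 → queue [7, 11, 13, 15, 8, 9, 10, 16, 14, 3, 12]
Visit 7 → queue [11, 13, 15, 8, 9, 10, 16, 14, 3, 12]
Visit 11 → queue [13, 15, 8, 9, 10, 16, 14, 3, 12]
Visit 13 → queue [15, 8, 9, 10, 16, 14, 3, 12]
Visit 15 → queue [8, 9, 10, 16, 14, 3, 12]
Visit 8 → queue [9, 10, 16, 14, 3, 12]
Visit 9 → queue [10, 16, 14, 3, 12]
Visit 10 → queue [16, 14, 3, 12]
Visit 16 → queue [14, 3, 12]
Visit 14 → queue [3, 12]
Visit 3 → queue [12]
Visit 12 → queue []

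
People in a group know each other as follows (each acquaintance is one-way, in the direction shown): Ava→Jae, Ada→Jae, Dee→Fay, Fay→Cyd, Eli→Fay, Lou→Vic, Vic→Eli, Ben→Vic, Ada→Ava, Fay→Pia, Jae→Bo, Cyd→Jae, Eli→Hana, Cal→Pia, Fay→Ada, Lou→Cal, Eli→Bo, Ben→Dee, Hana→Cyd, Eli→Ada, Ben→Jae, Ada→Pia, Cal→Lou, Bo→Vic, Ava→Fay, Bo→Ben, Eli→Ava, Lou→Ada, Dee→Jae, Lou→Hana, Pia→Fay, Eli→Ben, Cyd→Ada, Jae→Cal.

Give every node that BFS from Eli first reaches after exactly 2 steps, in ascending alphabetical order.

Cyd, Dee, Jae, Pia, Vic

Level 0: Eli
Level 1: Ada, Ava, Ben, Bo, Fay, Hana
Level 2: Cyd, Dee, Jae, Pia, Vic
Level 3: Cal
Level 4: Lou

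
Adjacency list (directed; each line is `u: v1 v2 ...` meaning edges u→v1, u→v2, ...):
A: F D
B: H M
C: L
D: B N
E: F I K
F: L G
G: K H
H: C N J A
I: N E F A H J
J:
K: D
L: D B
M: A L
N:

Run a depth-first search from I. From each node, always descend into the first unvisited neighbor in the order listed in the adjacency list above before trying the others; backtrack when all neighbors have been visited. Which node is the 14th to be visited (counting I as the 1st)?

Visit I
I → N
I → E
E → F
F → L
L → D
D → B
B → H
H → C
H → J
H → A
B → M
F → G
G → K

Visit order: I, N, E, F, L, D, B, H, C, J, A, M, G, K

K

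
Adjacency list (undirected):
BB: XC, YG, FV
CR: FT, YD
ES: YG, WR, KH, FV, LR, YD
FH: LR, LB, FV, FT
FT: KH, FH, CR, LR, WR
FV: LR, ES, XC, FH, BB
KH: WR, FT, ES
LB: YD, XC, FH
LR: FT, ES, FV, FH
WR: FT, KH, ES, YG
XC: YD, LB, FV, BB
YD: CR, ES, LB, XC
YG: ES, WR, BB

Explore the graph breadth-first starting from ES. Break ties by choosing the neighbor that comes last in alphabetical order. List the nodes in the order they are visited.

Visit ES; enqueue YG, YD, WR, LR, KH, FV → queue [YG, YD, WR, LR, KH, FV]
Visit YG; enqueue BB → queue [YD, WR, LR, KH, FV, BB]
Visit YD; enqueue XC, LB, CR → queue [WR, LR, KH, FV, BB, XC, LB, CR]
Visit WR; enqueue FT → queue [LR, KH, FV, BB, XC, LB, CR, FT]
Visit LR; enqueue FH → queue [KH, FV, BB, XC, LB, CR, FT, FH]
Visit KH → queue [FV, BB, XC, LB, CR, FT, FH]
Visit FV → queue [BB, XC, LB, CR, FT, FH]
Visit BB → queue [XC, LB, CR, FT, FH]
Visit XC → queue [LB, CR, FT, FH]
Visit LB → queue [CR, FT, FH]
Visit CR → queue [FT, FH]
Visit FT → queue [FH]
Visit FH → queue []

ES, YG, YD, WR, LR, KH, FV, BB, XC, LB, CR, FT, FH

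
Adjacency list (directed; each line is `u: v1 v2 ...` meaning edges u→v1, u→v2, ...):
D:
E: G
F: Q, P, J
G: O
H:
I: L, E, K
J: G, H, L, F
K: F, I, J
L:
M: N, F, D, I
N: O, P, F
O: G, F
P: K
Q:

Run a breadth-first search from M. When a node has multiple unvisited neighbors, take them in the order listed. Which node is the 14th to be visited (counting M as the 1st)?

Visit M; enqueue N, F, D, I → queue [N, F, D, I]
Visit N; enqueue O, P → queue [F, D, I, O, P]
Visit F; enqueue Q, J → queue [D, I, O, P, Q, J]
Visit D → queue [I, O, P, Q, J]
Visit I; enqueue L, E, K → queue [O, P, Q, J, L, E, K]
Visit O; enqueue G → queue [P, Q, J, L, E, K, G]
Visit P → queue [Q, J, L, E, K, G]
Visit Q → queue [J, L, E, K, G]
Visit J; enqueue H → queue [L, E, K, G, H]
Visit L → queue [E, K, G, H]
Visit E → queue [K, G, H]
Visit K → queue [G, H]
Visit G → queue [H]
Visit H → queue []

Visit order: M, N, F, D, I, O, P, Q, J, L, E, K, G, H

H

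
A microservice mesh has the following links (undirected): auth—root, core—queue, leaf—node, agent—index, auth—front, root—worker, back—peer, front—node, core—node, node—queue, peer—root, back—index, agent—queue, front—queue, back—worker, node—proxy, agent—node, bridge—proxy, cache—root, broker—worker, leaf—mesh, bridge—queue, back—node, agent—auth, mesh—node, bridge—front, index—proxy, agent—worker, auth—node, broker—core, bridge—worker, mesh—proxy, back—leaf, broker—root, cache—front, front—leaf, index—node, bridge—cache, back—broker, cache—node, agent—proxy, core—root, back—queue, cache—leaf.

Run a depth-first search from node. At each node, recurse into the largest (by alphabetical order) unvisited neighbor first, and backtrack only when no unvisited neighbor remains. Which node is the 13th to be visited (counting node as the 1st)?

Visit node
node → queue
queue → front
front → leaf
leaf → mesh
mesh → proxy
proxy → index
index → back
back → worker
worker → root
root → peer
root → core
core → broker
root → cache
cache → bridge
root → auth
auth → agent

Visit order: node, queue, front, leaf, mesh, proxy, index, back, worker, root, peer, core, broker, cache, bridge, auth, agent

broker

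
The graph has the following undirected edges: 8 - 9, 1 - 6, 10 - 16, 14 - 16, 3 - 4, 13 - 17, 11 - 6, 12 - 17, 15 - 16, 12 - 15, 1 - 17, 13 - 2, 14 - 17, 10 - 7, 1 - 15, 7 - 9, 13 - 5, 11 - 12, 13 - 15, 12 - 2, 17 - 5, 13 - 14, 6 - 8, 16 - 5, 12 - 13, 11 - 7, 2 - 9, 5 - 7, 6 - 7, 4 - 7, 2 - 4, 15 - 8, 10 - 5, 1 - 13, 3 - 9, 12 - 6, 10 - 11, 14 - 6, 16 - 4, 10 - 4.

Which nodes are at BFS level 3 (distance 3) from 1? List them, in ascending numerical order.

4, 9, 10

Level 0: 1
Level 1: 6, 13, 15, 17
Level 2: 2, 5, 7, 8, 11, 12, 14, 16
Level 3: 4, 9, 10
Level 4: 3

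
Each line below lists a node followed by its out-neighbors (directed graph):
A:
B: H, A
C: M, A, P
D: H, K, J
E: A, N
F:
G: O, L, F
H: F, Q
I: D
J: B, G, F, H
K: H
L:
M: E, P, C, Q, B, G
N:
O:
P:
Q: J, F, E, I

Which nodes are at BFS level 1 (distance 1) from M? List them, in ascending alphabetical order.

B, C, E, G, P, Q

Level 0: M
Level 1: B, C, E, G, P, Q
Level 2: A, F, H, I, J, L, N, O
Level 3: D
Level 4: K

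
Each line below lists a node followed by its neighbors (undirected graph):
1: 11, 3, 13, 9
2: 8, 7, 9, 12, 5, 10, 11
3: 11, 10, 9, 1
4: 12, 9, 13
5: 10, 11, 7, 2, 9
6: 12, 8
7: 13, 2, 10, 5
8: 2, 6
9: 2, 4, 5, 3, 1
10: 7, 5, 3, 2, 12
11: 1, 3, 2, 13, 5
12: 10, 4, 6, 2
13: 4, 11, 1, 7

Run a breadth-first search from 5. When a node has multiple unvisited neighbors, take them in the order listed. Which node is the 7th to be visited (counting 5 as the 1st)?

3

Visit 5; enqueue 10, 11, 7, 2, 9 → queue [10, 11, 7, 2, 9]
Visit 10; enqueue 3, 12 → queue [11, 7, 2, 9, 3, 12]
Visit 11; enqueue 1, 13 → queue [7, 2, 9, 3, 12, 1, 13]
Visit 7 → queue [2, 9, 3, 12, 1, 13]
Visit 2; enqueue 8 → queue [9, 3, 12, 1, 13, 8]
Visit 9; enqueue 4 → queue [3, 12, 1, 13, 8, 4]
Visit 3 → queue [12, 1, 13, 8, 4]
Visit 12; enqueue 6 → queue [1, 13, 8, 4, 6]
Visit 1 → queue [13, 8, 4, 6]
Visit 13 → queue [8, 4, 6]
Visit 8 → queue [4, 6]
Visit 4 → queue [6]
Visit 6 → queue []

Visit order: 5, 10, 11, 7, 2, 9, 3, 12, 1, 13, 8, 4, 6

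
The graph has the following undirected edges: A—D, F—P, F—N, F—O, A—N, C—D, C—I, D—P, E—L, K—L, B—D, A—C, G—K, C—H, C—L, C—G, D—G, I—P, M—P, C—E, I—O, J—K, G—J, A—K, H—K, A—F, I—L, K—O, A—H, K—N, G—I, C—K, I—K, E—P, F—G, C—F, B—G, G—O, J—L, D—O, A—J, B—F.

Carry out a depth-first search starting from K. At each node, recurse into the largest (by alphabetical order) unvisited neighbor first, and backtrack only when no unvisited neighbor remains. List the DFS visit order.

Visit K
K → O
O → I
I → P
P → M
P → F
F → N
N → A
A → J
J → L
L → E
E → C
C → H
C → G
G → D
D → B

K O I P M F N A J L E C H G D B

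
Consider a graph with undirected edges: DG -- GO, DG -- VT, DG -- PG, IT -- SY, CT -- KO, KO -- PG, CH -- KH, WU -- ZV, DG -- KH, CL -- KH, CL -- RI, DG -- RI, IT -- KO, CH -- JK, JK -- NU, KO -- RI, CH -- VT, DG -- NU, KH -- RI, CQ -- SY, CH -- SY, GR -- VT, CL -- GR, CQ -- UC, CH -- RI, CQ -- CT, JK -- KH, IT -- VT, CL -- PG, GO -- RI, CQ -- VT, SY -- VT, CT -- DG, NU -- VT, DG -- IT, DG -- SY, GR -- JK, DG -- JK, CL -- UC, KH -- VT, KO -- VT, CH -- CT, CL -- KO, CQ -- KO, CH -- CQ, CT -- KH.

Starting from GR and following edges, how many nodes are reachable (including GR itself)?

BFS from GR visits: GR, CL, JK, VT, KH, KO, PG, RI, UC, CH, DG, NU, CQ, IT, SY, CT, GO
Reachable nodes: 17 of 19 total.

17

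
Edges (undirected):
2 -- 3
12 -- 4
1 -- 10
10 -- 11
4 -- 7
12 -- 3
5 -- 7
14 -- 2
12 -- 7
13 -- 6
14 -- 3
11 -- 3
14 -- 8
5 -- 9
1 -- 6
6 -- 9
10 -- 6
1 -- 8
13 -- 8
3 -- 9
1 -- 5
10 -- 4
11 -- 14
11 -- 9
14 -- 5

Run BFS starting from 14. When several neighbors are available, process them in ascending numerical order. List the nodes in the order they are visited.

14, 2, 3, 5, 8, 11, 9, 12, 1, 7, 13, 10, 6, 4

Visit 14; enqueue 2, 3, 5, 8, 11 → queue [2, 3, 5, 8, 11]
Visit 2 → queue [3, 5, 8, 11]
Visit 3; enqueue 9, 12 → queue [5, 8, 11, 9, 12]
Visit 5; enqueue 1, 7 → queue [8, 11, 9, 12, 1, 7]
Visit 8; enqueue 13 → queue [11, 9, 12, 1, 7, 13]
Visit 11; enqueue 10 → queue [9, 12, 1, 7, 13, 10]
Visit 9; enqueue 6 → queue [12, 1, 7, 13, 10, 6]
Visit 12; enqueue 4 → queue [1, 7, 13, 10, 6, 4]
Visit 1 → queue [7, 13, 10, 6, 4]
Visit 7 → queue [13, 10, 6, 4]
Visit 13 → queue [10, 6, 4]
Visit 10 → queue [6, 4]
Visit 6 → queue [4]
Visit 4 → queue []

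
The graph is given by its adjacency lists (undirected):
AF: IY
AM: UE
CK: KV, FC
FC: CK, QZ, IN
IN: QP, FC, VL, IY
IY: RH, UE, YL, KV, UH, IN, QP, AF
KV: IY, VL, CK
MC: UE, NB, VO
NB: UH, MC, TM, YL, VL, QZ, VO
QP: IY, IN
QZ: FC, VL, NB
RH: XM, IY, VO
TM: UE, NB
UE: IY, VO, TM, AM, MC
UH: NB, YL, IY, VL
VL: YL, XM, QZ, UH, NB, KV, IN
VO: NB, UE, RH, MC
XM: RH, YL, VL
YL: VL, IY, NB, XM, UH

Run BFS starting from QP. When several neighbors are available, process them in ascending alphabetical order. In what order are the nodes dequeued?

QP -> IN -> IY -> FC -> VL -> AF -> KV -> RH -> UE -> UH -> YL -> CK -> QZ -> NB -> XM -> VO -> AM -> MC -> TM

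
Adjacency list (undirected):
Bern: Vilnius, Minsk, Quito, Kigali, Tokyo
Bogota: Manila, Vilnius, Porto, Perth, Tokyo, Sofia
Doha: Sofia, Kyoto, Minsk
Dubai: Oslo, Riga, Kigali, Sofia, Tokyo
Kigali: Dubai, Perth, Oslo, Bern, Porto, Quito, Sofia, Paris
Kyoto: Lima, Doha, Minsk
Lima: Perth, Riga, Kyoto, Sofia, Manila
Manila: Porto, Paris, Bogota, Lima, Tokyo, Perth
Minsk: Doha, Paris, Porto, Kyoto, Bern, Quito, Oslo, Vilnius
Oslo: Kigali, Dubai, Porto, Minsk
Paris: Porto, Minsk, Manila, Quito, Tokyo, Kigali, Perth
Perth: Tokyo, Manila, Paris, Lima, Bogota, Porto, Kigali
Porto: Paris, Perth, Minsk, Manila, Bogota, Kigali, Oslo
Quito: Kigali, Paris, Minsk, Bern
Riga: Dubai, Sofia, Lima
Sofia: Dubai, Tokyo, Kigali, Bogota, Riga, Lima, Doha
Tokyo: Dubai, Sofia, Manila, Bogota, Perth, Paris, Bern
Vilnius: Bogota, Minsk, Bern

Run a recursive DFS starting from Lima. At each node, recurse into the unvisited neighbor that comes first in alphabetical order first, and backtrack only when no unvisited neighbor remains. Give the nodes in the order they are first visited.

Visit Lima
Lima → Kyoto
Kyoto → Doha
Doha → Minsk
Minsk → Bern
Bern → Kigali
Kigali → Dubai
Dubai → Oslo
Oslo → Porto
Porto → Bogota
Bogota → Manila
Manila → Paris
Paris → Perth
Perth → Tokyo
Tokyo → Sofia
Sofia → Riga
Paris → Quito
Bogota → Vilnius

Lima, Kyoto, Doha, Minsk, Bern, Kigali, Dubai, Oslo, Porto, Bogota, Manila, Paris, Perth, Tokyo, Sofia, Riga, Quito, Vilnius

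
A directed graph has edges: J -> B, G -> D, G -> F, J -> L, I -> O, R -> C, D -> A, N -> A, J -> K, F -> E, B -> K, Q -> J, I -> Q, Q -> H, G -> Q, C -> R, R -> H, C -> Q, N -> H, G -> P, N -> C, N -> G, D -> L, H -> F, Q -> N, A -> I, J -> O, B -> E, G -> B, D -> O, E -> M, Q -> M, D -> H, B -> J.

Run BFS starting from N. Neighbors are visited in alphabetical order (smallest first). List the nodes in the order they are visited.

N → A → C → G → H → I → Q → R → B → D → F → P → O → J → M → E → K → L

Visit N; enqueue A, C, G, H → queue [A, C, G, H]
Visit A; enqueue I → queue [C, G, H, I]
Visit C; enqueue Q, R → queue [G, H, I, Q, R]
Visit G; enqueue B, D, F, P → queue [H, I, Q, R, B, D, F, P]
Visit H → queue [I, Q, R, B, D, F, P]
Visit I; enqueue O → queue [Q, R, B, D, F, P, O]
Visit Q; enqueue J, M → queue [R, B, D, F, P, O, J, M]
Visit R → queue [B, D, F, P, O, J, M]
Visit B; enqueue E, K → queue [D, F, P, O, J, M, E, K]
Visit D; enqueue L → queue [F, P, O, J, M, E, K, L]
Visit F → queue [P, O, J, M, E, K, L]
Visit P → queue [O, J, M, E, K, L]
Visit O → queue [J, M, E, K, L]
Visit J → queue [M, E, K, L]
Visit M → queue [E, K, L]
Visit E → queue [K, L]
Visit K → queue [L]
Visit L → queue []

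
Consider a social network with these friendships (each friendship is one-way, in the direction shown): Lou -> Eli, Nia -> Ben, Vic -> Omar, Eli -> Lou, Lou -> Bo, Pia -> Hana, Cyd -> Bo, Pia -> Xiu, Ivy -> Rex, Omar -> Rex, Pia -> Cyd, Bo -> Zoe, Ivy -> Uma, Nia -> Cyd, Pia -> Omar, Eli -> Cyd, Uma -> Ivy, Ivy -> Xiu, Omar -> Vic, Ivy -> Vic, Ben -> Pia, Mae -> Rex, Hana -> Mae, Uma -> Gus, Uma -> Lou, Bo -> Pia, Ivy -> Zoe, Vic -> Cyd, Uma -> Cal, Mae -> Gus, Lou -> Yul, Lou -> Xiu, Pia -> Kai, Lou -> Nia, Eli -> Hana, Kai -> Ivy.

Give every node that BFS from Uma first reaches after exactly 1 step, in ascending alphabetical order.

Level 0: Uma
Level 1: Cal, Gus, Ivy, Lou
Level 2: Bo, Eli, Nia, Rex, Vic, Xiu, Yul, Zoe
Level 3: Ben, Cyd, Hana, Omar, Pia
Level 4: Kai, Mae

Cal, Gus, Ivy, Lou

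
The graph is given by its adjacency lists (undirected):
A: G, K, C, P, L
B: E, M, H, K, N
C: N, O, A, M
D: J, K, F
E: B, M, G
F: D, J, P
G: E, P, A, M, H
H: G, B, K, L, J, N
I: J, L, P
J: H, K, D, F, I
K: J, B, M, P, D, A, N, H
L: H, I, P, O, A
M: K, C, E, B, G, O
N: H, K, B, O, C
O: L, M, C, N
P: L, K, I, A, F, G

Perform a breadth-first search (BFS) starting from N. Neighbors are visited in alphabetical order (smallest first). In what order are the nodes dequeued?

Visit N; enqueue B, C, H, K, O → queue [B, C, H, K, O]
Visit B; enqueue E, M → queue [C, H, K, O, E, M]
Visit C; enqueue A → queue [H, K, O, E, M, A]
Visit H; enqueue G, J, L → queue [K, O, E, M, A, G, J, L]
Visit K; enqueue D, P → queue [O, E, M, A, G, J, L, D, P]
Visit O → queue [E, M, A, G, J, L, D, P]
Visit E → queue [M, A, G, J, L, D, P]
Visit M → queue [A, G, J, L, D, P]
Visit A → queue [G, J, L, D, P]
Visit G → queue [J, L, D, P]
Visit J; enqueue F, I → queue [L, D, P, F, I]
Visit L → queue [D, P, F, I]
Visit D → queue [P, F, I]
Visit P → queue [F, I]
Visit F → queue [I]
Visit I → queue []

N → B → C → H → K → O → E → M → A → G → J → L → D → P → F → I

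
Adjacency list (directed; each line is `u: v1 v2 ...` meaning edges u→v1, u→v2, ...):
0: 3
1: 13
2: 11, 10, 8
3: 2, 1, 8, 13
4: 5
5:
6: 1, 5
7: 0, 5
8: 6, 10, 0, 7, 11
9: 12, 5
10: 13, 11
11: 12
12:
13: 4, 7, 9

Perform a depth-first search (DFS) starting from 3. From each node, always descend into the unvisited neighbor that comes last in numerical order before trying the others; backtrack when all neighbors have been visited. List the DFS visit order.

3 13 9 12 5 7 0 4 8 11 10 6 1 2

Visit 3
3 → 13
13 → 9
9 → 12
9 → 5
13 → 7
7 → 0
13 → 4
3 → 8
8 → 11
8 → 10
8 → 6
6 → 1
3 → 2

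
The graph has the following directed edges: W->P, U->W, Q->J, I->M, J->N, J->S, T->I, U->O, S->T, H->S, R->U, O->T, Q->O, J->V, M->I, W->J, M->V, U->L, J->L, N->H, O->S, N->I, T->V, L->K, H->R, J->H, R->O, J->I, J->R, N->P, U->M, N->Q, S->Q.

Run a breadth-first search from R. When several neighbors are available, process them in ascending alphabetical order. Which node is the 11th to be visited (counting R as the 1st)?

V

Visit R; enqueue O, U → queue [O, U]
Visit O; enqueue S, T → queue [U, S, T]
Visit U; enqueue L, M, W → queue [S, T, L, M, W]
Visit S; enqueue Q → queue [T, L, M, W, Q]
Visit T; enqueue I, V → queue [L, M, W, Q, I, V]
Visit L; enqueue K → queue [M, W, Q, I, V, K]
Visit M → queue [W, Q, I, V, K]
Visit W; enqueue J, P → queue [Q, I, V, K, J, P]
Visit Q → queue [I, V, K, J, P]
Visit I → queue [V, K, J, P]
Visit V → queue [K, J, P]
Visit K → queue [J, P]
Visit J; enqueue H, N → queue [P, H, N]
Visit P → queue [H, N]
Visit H → queue [N]
Visit N → queue []

Visit order: R, O, U, S, T, L, M, W, Q, I, V, K, J, P, H, N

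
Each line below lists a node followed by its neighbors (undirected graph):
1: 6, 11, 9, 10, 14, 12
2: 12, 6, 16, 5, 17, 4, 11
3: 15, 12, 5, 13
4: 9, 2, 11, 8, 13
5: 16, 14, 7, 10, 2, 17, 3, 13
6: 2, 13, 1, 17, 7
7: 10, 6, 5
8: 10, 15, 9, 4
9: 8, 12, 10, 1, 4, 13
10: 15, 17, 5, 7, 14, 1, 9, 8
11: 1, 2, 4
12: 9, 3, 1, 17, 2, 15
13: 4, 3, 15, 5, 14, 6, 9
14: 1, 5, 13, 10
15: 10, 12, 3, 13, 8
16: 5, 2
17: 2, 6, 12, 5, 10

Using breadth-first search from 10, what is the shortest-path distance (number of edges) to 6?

Level 0: 10
Level 1: 1, 5, 7, 8, 9, 14, 15, 17
Level 2: 2, 3, 4, 6, 11, 12, 13, 16
6 first appears at level 2.

2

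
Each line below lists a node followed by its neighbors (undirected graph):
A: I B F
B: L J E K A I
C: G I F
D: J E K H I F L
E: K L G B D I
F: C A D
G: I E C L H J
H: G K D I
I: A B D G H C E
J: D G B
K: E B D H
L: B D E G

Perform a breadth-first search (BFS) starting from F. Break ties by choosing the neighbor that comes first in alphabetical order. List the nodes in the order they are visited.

Visit F; enqueue A, C, D → queue [A, C, D]
Visit A; enqueue B, I → queue [C, D, B, I]
Visit C; enqueue G → queue [D, B, I, G]
Visit D; enqueue E, H, J, K, L → queue [B, I, G, E, H, J, K, L]
Visit B → queue [I, G, E, H, J, K, L]
Visit I → queue [G, E, H, J, K, L]
Visit G → queue [E, H, J, K, L]
Visit E → queue [H, J, K, L]
Visit H → queue [J, K, L]
Visit J → queue [K, L]
Visit K → queue [L]
Visit L → queue []

F A C D B I G E H J K L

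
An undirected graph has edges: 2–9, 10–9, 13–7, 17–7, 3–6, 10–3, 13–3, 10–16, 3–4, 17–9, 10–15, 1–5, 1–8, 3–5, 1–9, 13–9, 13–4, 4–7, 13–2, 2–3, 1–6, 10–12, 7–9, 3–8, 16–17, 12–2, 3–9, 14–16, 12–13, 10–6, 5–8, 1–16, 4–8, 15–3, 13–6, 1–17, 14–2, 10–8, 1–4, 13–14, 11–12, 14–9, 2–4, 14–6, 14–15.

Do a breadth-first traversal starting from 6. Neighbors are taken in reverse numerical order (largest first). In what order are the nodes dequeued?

6, 14, 13, 10, 3, 1, 16, 15, 9, 2, 12, 7, 4, 8, 5, 17, 11

Visit 6; enqueue 14, 13, 10, 3, 1 → queue [14, 13, 10, 3, 1]
Visit 14; enqueue 16, 15, 9, 2 → queue [13, 10, 3, 1, 16, 15, 9, 2]
Visit 13; enqueue 12, 7, 4 → queue [10, 3, 1, 16, 15, 9, 2, 12, 7, 4]
Visit 10; enqueue 8 → queue [3, 1, 16, 15, 9, 2, 12, 7, 4, 8]
Visit 3; enqueue 5 → queue [1, 16, 15, 9, 2, 12, 7, 4, 8, 5]
Visit 1; enqueue 17 → queue [16, 15, 9, 2, 12, 7, 4, 8, 5, 17]
Visit 16 → queue [15, 9, 2, 12, 7, 4, 8, 5, 17]
Visit 15 → queue [9, 2, 12, 7, 4, 8, 5, 17]
Visit 9 → queue [2, 12, 7, 4, 8, 5, 17]
Visit 2 → queue [12, 7, 4, 8, 5, 17]
Visit 12; enqueue 11 → queue [7, 4, 8, 5, 17, 11]
Visit 7 → queue [4, 8, 5, 17, 11]
Visit 4 → queue [8, 5, 17, 11]
Visit 8 → queue [5, 17, 11]
Visit 5 → queue [17, 11]
Visit 17 → queue [11]
Visit 11 → queue []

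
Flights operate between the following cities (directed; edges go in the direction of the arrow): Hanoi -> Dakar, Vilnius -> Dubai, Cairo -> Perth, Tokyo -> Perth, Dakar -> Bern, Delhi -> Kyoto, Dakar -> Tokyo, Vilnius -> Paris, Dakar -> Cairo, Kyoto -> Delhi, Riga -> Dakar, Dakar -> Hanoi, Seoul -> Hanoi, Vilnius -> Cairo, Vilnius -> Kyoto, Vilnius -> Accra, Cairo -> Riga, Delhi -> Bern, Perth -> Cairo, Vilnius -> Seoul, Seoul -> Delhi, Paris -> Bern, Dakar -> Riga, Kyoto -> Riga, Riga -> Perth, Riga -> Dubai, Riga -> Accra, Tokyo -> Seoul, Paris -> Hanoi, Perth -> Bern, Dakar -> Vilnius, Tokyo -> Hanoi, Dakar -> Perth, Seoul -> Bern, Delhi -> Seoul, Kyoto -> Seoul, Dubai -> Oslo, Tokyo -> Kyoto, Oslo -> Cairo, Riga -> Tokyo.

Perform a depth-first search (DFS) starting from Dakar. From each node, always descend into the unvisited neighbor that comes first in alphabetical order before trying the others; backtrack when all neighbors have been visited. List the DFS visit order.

Dakar, Bern, Cairo, Perth, Riga, Accra, Dubai, Oslo, Tokyo, Hanoi, Kyoto, Delhi, Seoul, Vilnius, Paris

Visit Dakar
Dakar → Bern
Dakar → Cairo
Cairo → Perth
Cairo → Riga
Riga → Accra
Riga → Dubai
Dubai → Oslo
Riga → Tokyo
Tokyo → Hanoi
Tokyo → Kyoto
Kyoto → Delhi
Delhi → Seoul
Dakar → Vilnius
Vilnius → Paris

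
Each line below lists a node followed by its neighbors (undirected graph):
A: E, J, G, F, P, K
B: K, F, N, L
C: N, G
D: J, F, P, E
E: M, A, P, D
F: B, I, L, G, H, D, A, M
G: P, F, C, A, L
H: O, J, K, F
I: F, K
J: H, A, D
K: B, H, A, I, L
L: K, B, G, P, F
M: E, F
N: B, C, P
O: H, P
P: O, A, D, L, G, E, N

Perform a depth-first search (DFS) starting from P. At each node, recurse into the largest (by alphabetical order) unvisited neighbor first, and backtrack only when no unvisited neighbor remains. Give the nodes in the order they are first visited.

Visit P
P → O
O → H
H → K
K → L
L → G
G → F
F → M
M → E
E → D
D → J
J → A
F → I
F → B
B → N
N → C

P -> O -> H -> K -> L -> G -> F -> M -> E -> D -> J -> A -> I -> B -> N -> C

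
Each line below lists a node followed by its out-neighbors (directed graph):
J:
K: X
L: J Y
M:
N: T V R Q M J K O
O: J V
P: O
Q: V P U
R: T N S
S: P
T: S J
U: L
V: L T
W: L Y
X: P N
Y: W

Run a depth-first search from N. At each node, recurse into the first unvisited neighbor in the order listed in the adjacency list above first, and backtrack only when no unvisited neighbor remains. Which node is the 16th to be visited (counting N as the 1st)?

Visit N
N → T
T → S
S → P
P → O
O → J
O → V
V → L
L → Y
Y → W
N → R
N → Q
Q → U
N → M
N → K
K → X

Visit order: N, T, S, P, O, J, V, L, Y, W, R, Q, U, M, K, X

X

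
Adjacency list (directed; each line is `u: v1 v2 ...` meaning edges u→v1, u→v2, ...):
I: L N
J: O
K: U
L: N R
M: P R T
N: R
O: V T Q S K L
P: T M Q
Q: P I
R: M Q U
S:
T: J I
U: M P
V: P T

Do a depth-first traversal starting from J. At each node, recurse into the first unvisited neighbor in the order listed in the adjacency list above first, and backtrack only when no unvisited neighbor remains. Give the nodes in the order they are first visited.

Visit J
J → O
O → V
V → P
P → T
T → I
I → L
L → N
N → R
R → M
R → Q
R → U
O → S
O → K

J, O, V, P, T, I, L, N, R, M, Q, U, S, K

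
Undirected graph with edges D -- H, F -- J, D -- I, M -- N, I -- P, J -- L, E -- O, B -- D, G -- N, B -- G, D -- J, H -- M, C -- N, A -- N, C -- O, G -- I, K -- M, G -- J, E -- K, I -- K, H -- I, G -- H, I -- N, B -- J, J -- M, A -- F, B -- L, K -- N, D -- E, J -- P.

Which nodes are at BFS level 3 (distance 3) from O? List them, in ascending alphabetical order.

Level 0: O
Level 1: C, E
Level 2: D, K, N
Level 3: A, B, G, H, I, J, M
Level 4: F, L, P

A, B, G, H, I, J, M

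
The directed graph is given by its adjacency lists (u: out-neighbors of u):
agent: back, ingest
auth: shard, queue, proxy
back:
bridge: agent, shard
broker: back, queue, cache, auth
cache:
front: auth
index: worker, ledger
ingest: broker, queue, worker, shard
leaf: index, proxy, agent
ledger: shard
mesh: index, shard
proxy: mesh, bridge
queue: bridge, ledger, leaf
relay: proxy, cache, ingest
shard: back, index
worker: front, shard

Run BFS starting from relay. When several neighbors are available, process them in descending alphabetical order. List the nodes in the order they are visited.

relay -> proxy -> ingest -> cache -> mesh -> bridge -> worker -> shard -> queue -> broker -> index -> agent -> front -> back -> ledger -> leaf -> auth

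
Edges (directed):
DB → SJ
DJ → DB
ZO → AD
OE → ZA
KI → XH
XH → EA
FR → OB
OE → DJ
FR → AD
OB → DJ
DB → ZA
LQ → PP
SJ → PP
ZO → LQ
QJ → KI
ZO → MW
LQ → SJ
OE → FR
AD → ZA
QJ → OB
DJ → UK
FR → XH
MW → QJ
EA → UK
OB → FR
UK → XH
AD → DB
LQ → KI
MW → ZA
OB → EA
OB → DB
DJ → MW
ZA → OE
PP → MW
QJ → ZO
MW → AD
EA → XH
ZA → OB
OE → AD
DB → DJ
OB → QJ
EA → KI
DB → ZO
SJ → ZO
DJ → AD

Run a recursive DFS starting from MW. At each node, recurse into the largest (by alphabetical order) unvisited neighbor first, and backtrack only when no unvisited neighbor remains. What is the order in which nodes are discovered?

MW, ZA, OE, FR, XH, EA, UK, KI, OB, QJ, ZO, LQ, SJ, PP, AD, DB, DJ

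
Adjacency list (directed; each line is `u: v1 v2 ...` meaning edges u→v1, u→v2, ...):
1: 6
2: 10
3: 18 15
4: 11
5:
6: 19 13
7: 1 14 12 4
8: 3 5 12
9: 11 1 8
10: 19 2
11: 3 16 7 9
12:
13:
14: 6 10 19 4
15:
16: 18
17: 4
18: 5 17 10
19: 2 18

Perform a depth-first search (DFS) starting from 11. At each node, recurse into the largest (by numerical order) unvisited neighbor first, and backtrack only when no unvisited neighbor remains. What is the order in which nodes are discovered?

Visit 11
11 → 16
16 → 18
18 → 17
17 → 4
18 → 10
10 → 19
19 → 2
18 → 5
11 → 9
9 → 8
8 → 12
8 → 3
3 → 15
9 → 1
1 → 6
6 → 13
11 → 7
7 → 14

11 → 16 → 18 → 17 → 4 → 10 → 19 → 2 → 5 → 9 → 8 → 12 → 3 → 15 → 1 → 6 → 13 → 7 → 14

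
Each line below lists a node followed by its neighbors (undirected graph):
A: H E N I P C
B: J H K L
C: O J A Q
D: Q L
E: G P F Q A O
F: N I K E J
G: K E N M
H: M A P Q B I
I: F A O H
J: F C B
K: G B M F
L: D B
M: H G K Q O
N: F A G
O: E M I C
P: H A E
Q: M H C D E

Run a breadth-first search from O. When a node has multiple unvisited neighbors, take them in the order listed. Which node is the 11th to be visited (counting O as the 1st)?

Visit O; enqueue E, M, I, C → queue [E, M, I, C]
Visit E; enqueue G, P, F, Q, A → queue [M, I, C, G, P, F, Q, A]
Visit M; enqueue H, K → queue [I, C, G, P, F, Q, A, H, K]
Visit I → queue [C, G, P, F, Q, A, H, K]
Visit C; enqueue J → queue [G, P, F, Q, A, H, K, J]
Visit G; enqueue N → queue [P, F, Q, A, H, K, J, N]
Visit P → queue [F, Q, A, H, K, J, N]
Visit F → queue [Q, A, H, K, J, N]
Visit Q; enqueue D → queue [A, H, K, J, N, D]
Visit A → queue [H, K, J, N, D]
Visit H; enqueue B → queue [K, J, N, D, B]
Visit K → queue [J, N, D, B]
Visit J → queue [N, D, B]
Visit N → queue [D, B]
Visit D; enqueue L → queue [B, L]
Visit B → queue [L]
Visit L → queue []

Visit order: O, E, M, I, C, G, P, F, Q, A, H, K, J, N, D, B, L

H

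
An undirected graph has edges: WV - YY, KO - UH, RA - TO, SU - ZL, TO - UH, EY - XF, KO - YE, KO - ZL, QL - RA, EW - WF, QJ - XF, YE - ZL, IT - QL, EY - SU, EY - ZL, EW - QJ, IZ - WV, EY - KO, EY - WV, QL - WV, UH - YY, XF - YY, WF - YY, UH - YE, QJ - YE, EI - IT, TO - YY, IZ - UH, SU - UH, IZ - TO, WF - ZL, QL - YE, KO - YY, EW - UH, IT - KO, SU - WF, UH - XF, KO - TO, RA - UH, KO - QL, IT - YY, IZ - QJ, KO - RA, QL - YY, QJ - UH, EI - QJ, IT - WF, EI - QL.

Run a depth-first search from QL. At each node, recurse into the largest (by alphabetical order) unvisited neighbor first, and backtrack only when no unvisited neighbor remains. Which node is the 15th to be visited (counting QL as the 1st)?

Visit QL
QL → YY
YY → XF
XF → UH
UH → YE
YE → ZL
ZL → WF
WF → SU
SU → EY
EY → WV
WV → IZ
IZ → TO
TO → RA
RA → KO
KO → IT
IT → EI
EI → QJ
QJ → EW

Visit order: QL, YY, XF, UH, YE, ZL, WF, SU, EY, WV, IZ, TO, RA, KO, IT, EI, QJ, EW

IT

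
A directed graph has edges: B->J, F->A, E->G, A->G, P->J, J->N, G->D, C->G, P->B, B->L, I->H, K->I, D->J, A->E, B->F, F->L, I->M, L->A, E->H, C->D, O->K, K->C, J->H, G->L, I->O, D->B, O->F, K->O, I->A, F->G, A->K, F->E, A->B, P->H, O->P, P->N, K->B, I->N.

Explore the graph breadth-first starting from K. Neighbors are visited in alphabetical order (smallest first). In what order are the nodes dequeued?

K, B, C, I, O, F, J, L, D, G, A, H, M, N, P, E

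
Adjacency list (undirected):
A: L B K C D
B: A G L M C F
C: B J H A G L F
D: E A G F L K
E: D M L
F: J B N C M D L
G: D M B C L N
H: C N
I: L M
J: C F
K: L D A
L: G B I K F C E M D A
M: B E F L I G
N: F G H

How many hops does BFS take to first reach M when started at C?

Level 0: C
Level 1: A, B, F, G, H, J, L
Level 2: D, E, I, K, M, N
M first appears at level 2.

2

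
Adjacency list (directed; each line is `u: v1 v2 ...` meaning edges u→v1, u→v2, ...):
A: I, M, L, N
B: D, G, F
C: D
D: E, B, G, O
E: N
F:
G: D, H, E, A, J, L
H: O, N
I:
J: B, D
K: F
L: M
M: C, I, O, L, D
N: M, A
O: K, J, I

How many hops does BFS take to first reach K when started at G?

Level 0: G
Level 1: A, D, E, H, J, L
Level 2: B, I, M, N, O
Level 3: C, F, K
K first appears at level 3.

3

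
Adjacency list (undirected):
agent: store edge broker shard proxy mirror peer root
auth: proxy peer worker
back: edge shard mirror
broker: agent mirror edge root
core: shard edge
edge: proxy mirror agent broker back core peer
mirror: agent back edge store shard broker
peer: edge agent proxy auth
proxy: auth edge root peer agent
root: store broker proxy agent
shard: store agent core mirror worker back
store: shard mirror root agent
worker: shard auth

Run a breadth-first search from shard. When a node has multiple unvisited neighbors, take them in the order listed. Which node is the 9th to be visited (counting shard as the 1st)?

edge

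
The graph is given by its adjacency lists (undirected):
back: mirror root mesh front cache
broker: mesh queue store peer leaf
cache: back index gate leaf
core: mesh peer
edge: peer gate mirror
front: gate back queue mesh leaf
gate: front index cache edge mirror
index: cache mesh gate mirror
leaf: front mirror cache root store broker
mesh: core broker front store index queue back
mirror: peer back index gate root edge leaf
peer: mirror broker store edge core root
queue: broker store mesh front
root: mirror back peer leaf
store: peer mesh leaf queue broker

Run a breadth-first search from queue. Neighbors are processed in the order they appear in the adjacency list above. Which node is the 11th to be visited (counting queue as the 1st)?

gate

Visit queue; enqueue broker, store, mesh, front → queue [broker, store, mesh, front]
Visit broker; enqueue peer, leaf → queue [store, mesh, front, peer, leaf]
Visit store → queue [mesh, front, peer, leaf]
Visit mesh; enqueue core, index, back → queue [front, peer, leaf, core, index, back]
Visit front; enqueue gate → queue [peer, leaf, core, index, back, gate]
Visit peer; enqueue mirror, edge, root → queue [leaf, core, index, back, gate, mirror, edge, root]
Visit leaf; enqueue cache → queue [core, index, back, gate, mirror, edge, root, cache]
Visit core → queue [index, back, gate, mirror, edge, root, cache]
Visit index → queue [back, gate, mirror, edge, root, cache]
Visit back → queue [gate, mirror, edge, root, cache]
Visit gate → queue [mirror, edge, root, cache]
Visit mirror → queue [edge, root, cache]
Visit edge → queue [root, cache]
Visit root → queue [cache]
Visit cache → queue []

Visit order: queue, broker, store, mesh, front, peer, leaf, core, index, back, gate, mirror, edge, root, cache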